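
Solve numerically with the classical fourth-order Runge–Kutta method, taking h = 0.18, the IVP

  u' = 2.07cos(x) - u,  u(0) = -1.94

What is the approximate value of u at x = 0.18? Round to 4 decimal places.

-1.2814

RK4: k1 = f(x_n, u_n); k2 = f(x_n + h/2, u_n + (h/2)·k1); k3 = f(x_n + h/2, u_n + (h/2)·k2); k4 = f(x_n + h, u_n + h·k3); u_{n+1} = u_n + (h/6)·(k1 + 2k2 + 2k3 + k4).
x=0.000000, u=-1.940000:
  k1 = f(0.000000, -1.940000) = 4.010000
  k2 = f(0.090000, -1.579100) = 3.640722
  k3 = f(0.090000, -1.612335) = 3.673957
  k4 = f(0.180000, -1.278688) = 3.315244
  u ← -1.940000 + (0.18/6)·(k1 + 2k2 + 2k3 + k4) = -1.281362
u(0.18) ≈ -1.2814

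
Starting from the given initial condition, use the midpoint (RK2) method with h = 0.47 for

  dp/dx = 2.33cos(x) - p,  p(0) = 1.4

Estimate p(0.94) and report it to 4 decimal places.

1.6961

Midpoint: k1 = f(x_n, p_n); k2 = f(x_n + h/2, p_n + (h/2)·k1); p_{n+1} = p_n + h·k2.
x=0.000000, p=1.400000:
  k1 = f(0.000000, 1.400000) = 0.930000
  k2 = f(0.235000, 1.618550) = 0.647408
  p ← 1.400000 + 0.47·0.647408 = 1.704282
x=0.470000, p=1.704282:
  k1 = f(0.470000, 1.704282) = 0.373072
  k2 = f(0.705000, 1.791954) = -0.017399
  p ← 1.704282 + 0.47·(-0.017399) = 1.696104
p(0.94) ≈ 1.6961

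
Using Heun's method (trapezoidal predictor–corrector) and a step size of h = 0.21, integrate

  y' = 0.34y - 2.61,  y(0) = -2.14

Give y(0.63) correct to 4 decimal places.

Heun: k1 = f(x_n, y_n); k2 = f(x_n + h, y_n + h·k1); y_{n+1} = y_n + (h/2)·(k1 + k2).
x=0.000000, y=-2.140000:
  k1 = f(0.000000, -2.140000) = -3.337600
  k2 = f(0.210000, -2.840896) = -3.575905
  y ← -2.140000 + (0.21/2)·(-3.337600 + (-3.575905)) = -2.865918
x=0.210000, y=-2.865918:
  k1 = f(0.210000, -2.865918) = -3.584412
  k2 = f(0.420000, -3.618645) = -3.840339
  y ← -2.865918 + (0.21/2)·(-3.584412 + (-3.840339)) = -3.645517
x=0.420000, y=-3.645517:
  k1 = f(0.420000, -3.645517) = -3.849476
  k2 = f(0.630000, -4.453907) = -4.124328
  y ← -3.645517 + (0.21/2)·(-3.849476 + (-4.124328)) = -4.482766
y(0.63) ≈ -4.4828

-4.4828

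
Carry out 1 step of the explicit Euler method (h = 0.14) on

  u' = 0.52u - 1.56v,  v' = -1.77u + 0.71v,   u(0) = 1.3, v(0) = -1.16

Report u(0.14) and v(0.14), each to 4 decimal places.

Euler on (u,v): u_{n+1} = u_n + h·u', v_{n+1} = v_n + h·v'.
0.000000: (1.300000, -1.160000); f=(2.485600, -3.124600) → (1.647984, -1.597444)
(u(0.14), v(0.14)) ≈ (1.6480, -1.5974)

1.6480, -1.5974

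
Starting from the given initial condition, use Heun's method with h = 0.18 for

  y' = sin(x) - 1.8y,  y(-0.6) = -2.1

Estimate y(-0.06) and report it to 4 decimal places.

Heun: k1 = f(x_n, y_n); k2 = f(x_n + h, y_n + h·k1); y_{n+1} = y_n + (h/2)·(k1 + k2).
x=-0.600000, y=-2.100000:
  k1 = f(-0.600000, -2.100000) = 3.215358
  k2 = f(-0.420000, -1.521236) = 2.330464
  y ← -2.100000 + (0.18/2)·(3.215358 + 2.330464) = -1.600876
x=-0.420000, y=-1.600876:
  k1 = f(-0.420000, -1.600876) = 2.473817
  k2 = f(-0.240000, -1.155589) = 1.842358
  y ← -1.600876 + (0.18/2)·(2.473817 + 1.842358) = -1.212420
x=-0.240000, y=-1.212420:
  k1 = f(-0.240000, -1.212420) = 1.944654
  k2 = f(-0.060000, -0.862383) = 1.492325
  y ← -1.212420 + (0.18/2)·(1.944654 + 1.492325) = -0.903092
y(-0.06) ≈ -0.9031

-0.9031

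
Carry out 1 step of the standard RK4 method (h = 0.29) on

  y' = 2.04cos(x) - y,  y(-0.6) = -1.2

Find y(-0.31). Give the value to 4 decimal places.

-0.4367

RK4: k1 = f(x_n, y_n); k2 = f(x_n + h/2, y_n + (h/2)·k1); k3 = f(x_n + h/2, y_n + (h/2)·k2); k4 = f(x_n + h, y_n + h·k3); y_{n+1} = y_n + (h/6)·(k1 + 2k2 + 2k3 + k4).
x=-0.600000, y=-1.200000:
  k1 = f(-0.600000, -1.200000) = 2.883685
  k2 = f(-0.455000, -0.781866) = 2.614318
  k3 = f(-0.455000, -0.820924) = 2.653376
  k4 = f(-0.310000, -0.430521) = 2.373281
  y ← -1.200000 + (0.29/6)·(k1 + 2k2 + 2k3 + k4) = -0.436703
y(-0.31) ≈ -0.4367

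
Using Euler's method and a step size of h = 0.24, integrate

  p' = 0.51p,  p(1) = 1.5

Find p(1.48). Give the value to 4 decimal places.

Euler: p_{n+1} = p_n + h·f(t_n, p_n).
t=1.000000, p=1.500000: f=0.765000 → p ← 1.500000 + 0.24·0.765000 = 1.683600
t=1.240000, p=1.683600: f=0.858636 → p ← 1.683600 + 0.24·0.858636 = 1.889673
p(1.48) ≈ 1.8897

1.8897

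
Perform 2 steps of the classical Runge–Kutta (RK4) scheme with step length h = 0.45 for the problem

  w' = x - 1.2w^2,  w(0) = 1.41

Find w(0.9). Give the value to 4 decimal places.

0.8131

RK4: k1 = f(x_n, w_n); k2 = f(x_n + h/2, w_n + (h/2)·k1); k3 = f(x_n + h/2, w_n + (h/2)·k2); k4 = f(x_n + h, w_n + h·k3); w_{n+1} = w_n + (h/6)·(k1 + 2k2 + 2k3 + k4).
x=0.000000, w=1.410000:
  k1 = f(0.000000, 1.410000) = -2.385720
  k2 = f(0.225000, 0.873213) = -0.690001
  k3 = f(0.225000, 1.254750) = -1.664276
  k4 = f(0.450000, 0.661076) = -0.074425
  w ← 1.410000 + (0.45/6)·(k1 + 2k2 + 2k3 + k4) = 0.872347
x=0.450000, w=0.872347:
  k1 = f(0.450000, 0.872347) = -0.463188
  k2 = f(0.675000, 0.768130) = -0.033029
  k3 = f(0.675000, 0.864916) = -0.222696
  k4 = f(0.900000, 0.772134) = 0.184570
  w ← 0.872347 + (0.45/6)·(k1 + 2k2 + 2k3 + k4) = 0.813092
w(0.9) ≈ 0.8131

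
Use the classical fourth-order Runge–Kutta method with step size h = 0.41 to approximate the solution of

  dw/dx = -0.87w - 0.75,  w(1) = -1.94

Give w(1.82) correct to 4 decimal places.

-1.3903

RK4: k1 = f(x_n, w_n); k2 = f(x_n + h/2, w_n + (h/2)·k1); k3 = f(x_n + h/2, w_n + (h/2)·k2); k4 = f(x_n + h, w_n + h·k3); w_{n+1} = w_n + (h/6)·(k1 + 2k2 + 2k3 + k4).
x=1.000000, w=-1.940000:
  k1 = f(1.000000, -1.940000) = 0.937800
  k2 = f(1.205000, -1.747751) = 0.770543
  k3 = f(1.205000, -1.782039) = 0.800374
  k4 = f(1.410000, -1.611847) = 0.652307
  w ← -1.940000 + (0.41/6)·(k1 + 2k2 + 2k3 + k4) = -1.616651
x=1.410000, w=-1.616651:
  k1 = f(1.410000, -1.616651) = 0.656486
  k2 = f(1.615000, -1.482071) = 0.539402
  k3 = f(1.615000, -1.506073) = 0.560284
  k4 = f(1.820000, -1.386934) = 0.456633
  w ← -1.616651 + (0.41/6)·(k1 + 2k2 + 2k3 + k4) = -1.390297
w(1.82) ≈ -1.3903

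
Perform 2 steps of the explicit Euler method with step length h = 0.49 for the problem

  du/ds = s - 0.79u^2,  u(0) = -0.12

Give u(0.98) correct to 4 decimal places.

0.1084

Euler: u_{n+1} = u_n + h·f(s_n, u_n).
s=0.000000, u=-0.120000: f=-0.011376 → u ← -0.120000 + 0.49·(-0.011376) = -0.125574
s=0.490000, u=-0.125574: f=0.477543 → u ← -0.125574 + 0.49·0.477543 = 0.108422
u(0.98) ≈ 0.1084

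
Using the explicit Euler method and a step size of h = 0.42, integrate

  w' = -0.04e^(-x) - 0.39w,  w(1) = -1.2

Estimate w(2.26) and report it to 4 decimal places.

-0.7120

Euler: w_{n+1} = w_n + h·f(x_n, w_n).
x=1.000000, w=-1.200000: f=0.453285 → w ← -1.200000 + 0.42·0.453285 = -1.009620
x=1.420000, w=-1.009620: f=0.384083 → w ← -1.009620 + 0.42·0.384083 = -0.848305
x=1.840000, w=-0.848305: f=0.324486 → w ← -0.848305 + 0.42·0.324486 = -0.712021
w(2.26) ≈ -0.7120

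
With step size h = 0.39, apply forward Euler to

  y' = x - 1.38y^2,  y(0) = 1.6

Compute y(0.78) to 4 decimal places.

0.3477

Euler: y_{n+1} = y_n + h·f(x_n, y_n).
x=0.000000, y=1.600000: f=-3.532800 → y ← 1.600000 + 0.39·(-3.532800) = 0.222208
x=0.390000, y=0.222208: f=0.321861 → y ← 0.222208 + 0.39·0.321861 = 0.347734
y(0.78) ≈ 0.3477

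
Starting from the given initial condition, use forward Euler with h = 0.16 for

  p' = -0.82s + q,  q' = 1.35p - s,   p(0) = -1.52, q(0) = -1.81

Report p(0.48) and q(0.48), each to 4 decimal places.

-2.6235, -3.0753

Euler on (p,q): p_{n+1} = p_n + h·p', q_{n+1} = q_n + h·q'.
0.000000: (-1.520000, -1.810000); f=(-1.810000, -2.052000) → (-1.809600, -2.138320)
0.160000: (-1.809600, -2.138320); f=(-2.269520, -2.602960) → (-2.172723, -2.554794)
0.320000: (-2.172723, -2.554794); f=(-2.817194, -3.253176) → (-2.623474, -3.075302)
(p(0.48), q(0.48)) ≈ (-2.6235, -3.0753)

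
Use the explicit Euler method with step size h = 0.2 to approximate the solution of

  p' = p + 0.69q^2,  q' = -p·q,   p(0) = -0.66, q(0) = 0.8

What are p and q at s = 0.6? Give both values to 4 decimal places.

-0.7302, 1.1841

Euler on (p,q): p_{n+1} = p_n + h·p', q_{n+1} = q_n + h·q'.
0.000000: (-0.660000, 0.800000); f=(-0.218400, 0.528000) → (-0.703680, 0.905600)
0.200000: (-0.703680, 0.905600); f=(-0.137803, 0.637253) → (-0.731241, 1.033051)
0.400000: (-0.731241, 1.033051); f=(0.005123, 0.755409) → (-0.730216, 1.184132)
(p(0.6), q(0.6)) ≈ (-0.7302, 1.1841)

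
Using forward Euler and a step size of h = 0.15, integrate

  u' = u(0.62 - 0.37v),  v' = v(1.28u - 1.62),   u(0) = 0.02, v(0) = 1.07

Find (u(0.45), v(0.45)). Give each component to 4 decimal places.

Euler on (u,v): u_{n+1} = u_n + h·u', v_{n+1} = v_n + h·v'.
0.000000: (0.020000, 1.070000); f=(0.004482, -1.706008) → (0.020672, 0.814099)
0.150000: (0.020672, 0.814099); f=(0.006590, -1.297299) → (0.021661, 0.619504)
0.300000: (0.021661, 0.619504); f=(0.008465, -0.986420) → (0.022931, 0.471541)
(u(0.45), v(0.45)) ≈ (0.0229, 0.4715)

0.0229, 0.4715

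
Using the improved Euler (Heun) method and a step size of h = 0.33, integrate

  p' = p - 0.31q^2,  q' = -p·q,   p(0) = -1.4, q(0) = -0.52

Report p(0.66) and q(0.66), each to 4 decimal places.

-2.9100, -1.8164

Heun on (p,q): k1 = f(s_n, state_n); k2 = f(s_n + h, state_n + h·k1); state_{n+1} = state_n + (h/2)·(k1 + k2).
0.000000: (-1.400000, -0.520000)
  k1 = (-1.483824, -0.728000)
  predictor → (-1.889662, -0.760240)
  k2 = (-2.068831, -1.436597)
  → (-1.986188, -0.877158)
0.330000: (-1.986188, -0.877158)
  k1 = (-2.224704, -1.742202)
  predictor → (-2.720340, -1.452085)
  k2 = (-3.373991, -3.950166)
  → (-2.909973, -1.816399)
(p(0.66), q(0.66)) ≈ (-2.9100, -1.8164)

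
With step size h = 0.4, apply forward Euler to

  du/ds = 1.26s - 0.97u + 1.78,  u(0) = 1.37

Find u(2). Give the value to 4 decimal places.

3.1689

Euler: u_{n+1} = u_n + h·f(s_n, u_n).
s=0.000000, u=1.370000: f=0.451100 → u ← 1.370000 + 0.4·0.451100 = 1.550440
s=0.400000, u=1.550440: f=0.780073 → u ← 1.550440 + 0.4·0.780073 = 1.862469
s=0.800000, u=1.862469: f=0.981405 → u ← 1.862469 + 0.4·0.981405 = 2.255031
s=1.200000, u=2.255031: f=1.104620 → u ← 2.255031 + 0.4·1.104620 = 2.696879
s=1.600000, u=2.696879: f=1.180027 → u ← 2.696879 + 0.4·1.180027 = 3.168890
u(2) ≈ 3.1689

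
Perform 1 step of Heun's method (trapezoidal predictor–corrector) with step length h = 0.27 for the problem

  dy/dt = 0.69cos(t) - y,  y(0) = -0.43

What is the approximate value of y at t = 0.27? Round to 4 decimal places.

Heun: k1 = f(t_n, y_n); k2 = f(t_n + h, y_n + h·k1); y_{n+1} = y_n + (h/2)·(k1 + k2).
t=0.000000, y=-0.430000:
  k1 = f(0.000000, -0.430000) = 1.120000
  k2 = f(0.270000, -0.127600) = 0.792602
  y ← -0.430000 + (0.27/2)·(1.120000 + 0.792602) = -0.171799
y(0.27) ≈ -0.1718

-0.1718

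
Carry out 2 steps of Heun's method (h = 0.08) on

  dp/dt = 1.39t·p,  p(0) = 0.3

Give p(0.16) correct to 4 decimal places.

Heun: k1 = f(t_n, p_n); k2 = f(t_n + h, p_n + h·k1); p_{n+1} = p_n + (h/2)·(k1 + k2).
t=0.000000, p=0.300000:
  k1 = f(0.000000, 0.300000) = 0.000000
  k2 = f(0.080000, 0.300000) = 0.033360
  p ← 0.300000 + (0.08/2)·(0.000000 + 0.033360) = 0.301334
t=0.080000, p=0.301334:
  k1 = f(0.080000, 0.301334) = 0.033508
  k2 = f(0.160000, 0.304015) = 0.067613
  p ← 0.301334 + (0.08/2)·(0.033508 + 0.067613) = 0.305379
p(0.16) ≈ 0.3054

0.3054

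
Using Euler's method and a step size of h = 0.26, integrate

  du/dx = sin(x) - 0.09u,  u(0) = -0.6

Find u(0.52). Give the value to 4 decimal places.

Euler: u_{n+1} = u_n + h·f(x_n, u_n).
x=0.000000, u=-0.600000: f=0.054000 → u ← -0.600000 + 0.26·0.054000 = -0.585960
x=0.260000, u=-0.585960: f=0.309817 → u ← -0.585960 + 0.26·0.309817 = -0.505408
u(0.52) ≈ -0.5054

-0.5054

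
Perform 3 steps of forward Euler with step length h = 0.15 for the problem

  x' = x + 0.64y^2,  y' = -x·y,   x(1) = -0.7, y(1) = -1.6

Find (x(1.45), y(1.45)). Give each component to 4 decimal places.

Euler on (x,y): x_{n+1} = x_n + h·x', y_{n+1} = y_n + h·y'.
1.000000: (-0.700000, -1.600000); f=(0.938400, -1.120000) → (-0.559240, -1.768000)
1.150000: (-0.559240, -1.768000); f=(1.441287, -0.988736) → (-0.343047, -1.916310)
1.300000: (-0.343047, -1.916310); f=(2.007190, -0.657384) → (-0.041968, -2.014918)
(x(1.45), y(1.45)) ≈ (-0.0420, -2.0149)

-0.0420, -2.0149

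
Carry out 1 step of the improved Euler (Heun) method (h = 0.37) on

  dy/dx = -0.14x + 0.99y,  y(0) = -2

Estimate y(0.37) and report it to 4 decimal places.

-2.8764

Heun: k1 = f(x_n, y_n); k2 = f(x_n + h, y_n + h·k1); y_{n+1} = y_n + (h/2)·(k1 + k2).
x=0.000000, y=-2.000000:
  k1 = f(0.000000, -2.000000) = -1.980000
  k2 = f(0.370000, -2.732600) = -2.757074
  y ← -2.000000 + (0.37/2)·(-1.980000 + (-2.757074)) = -2.876359
y(0.37) ≈ -2.8764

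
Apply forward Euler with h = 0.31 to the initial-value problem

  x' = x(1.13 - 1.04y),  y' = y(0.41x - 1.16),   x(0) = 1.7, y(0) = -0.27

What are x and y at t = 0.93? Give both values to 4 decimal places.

4.9481, -0.2381

Euler on (x,y): x_{n+1} = x_n + h·x', y_{n+1} = y_n + h·y'.
0.000000: (1.700000, -0.270000); f=(2.398360, 0.125010) → (2.443492, -0.231247)
0.310000: (2.443492, -0.231247); f=(3.348797, 0.036576) → (3.481619, -0.219908)
0.620000: (3.481619, -0.219908); f=(4.730492, -0.058818) → (4.948071, -0.238142)
(x(0.93), y(0.93)) ≈ (4.9481, -0.2381)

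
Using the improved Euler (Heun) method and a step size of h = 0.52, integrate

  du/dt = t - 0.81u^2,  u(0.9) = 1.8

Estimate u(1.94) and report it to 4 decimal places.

1.5740

Heun: k1 = f(t_n, u_n); k2 = f(t_n + h, u_n + h·k1); u_{n+1} = u_n + (h/2)·(k1 + k2).
t=0.900000, u=1.800000:
  k1 = f(0.900000, 1.800000) = -1.724400
  k2 = f(1.420000, 0.903312) = 0.759062
  u ← 1.800000 + (0.52/2)·(-1.724400 + 0.759062) = 1.549012
t=1.420000, u=1.549012:
  k1 = f(1.420000, 1.549012) = -0.523545
  k2 = f(1.940000, 1.276769) = 0.619588
  u ← 1.549012 + (0.52/2)·(-0.523545 + 0.619588) = 1.573983
u(1.94) ≈ 1.5740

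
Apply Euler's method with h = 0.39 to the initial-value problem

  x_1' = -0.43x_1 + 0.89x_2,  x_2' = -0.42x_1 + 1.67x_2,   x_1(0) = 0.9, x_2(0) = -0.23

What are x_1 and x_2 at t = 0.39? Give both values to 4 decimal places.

Euler on (x_1,x_2): x_1_{n+1} = x_1_n + h·x_1', x_2_{n+1} = x_2_n + h·x_2'.
0.000000: (0.900000, -0.230000); f=(-0.591700, -0.762100) → (0.669237, -0.527219)
(x_1(0.39), x_2(0.39)) ≈ (0.6692, -0.5272)

0.6692, -0.5272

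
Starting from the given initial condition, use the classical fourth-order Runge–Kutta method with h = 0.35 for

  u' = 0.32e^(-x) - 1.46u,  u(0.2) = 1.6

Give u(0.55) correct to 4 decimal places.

1.0199

RK4: k1 = f(x_n, u_n); k2 = f(x_n + h/2, u_n + (h/2)·k1); k3 = f(x_n + h/2, u_n + (h/2)·k2); k4 = f(x_n + h, u_n + h·k3); u_{n+1} = u_n + (h/6)·(k1 + 2k2 + 2k3 + k4).
x=0.200000, u=1.600000:
  k1 = f(0.200000, 1.600000) = -2.074006
  k2 = f(0.375000, 1.237049) = -1.586159
  k3 = f(0.375000, 1.322422) = -1.710804
  k4 = f(0.550000, 1.001219) = -1.277155
  u ← 1.600000 + (0.35/6)·(k1 + 2k2 + 2k3 + k4) = 1.019870
u(0.55) ≈ 1.0199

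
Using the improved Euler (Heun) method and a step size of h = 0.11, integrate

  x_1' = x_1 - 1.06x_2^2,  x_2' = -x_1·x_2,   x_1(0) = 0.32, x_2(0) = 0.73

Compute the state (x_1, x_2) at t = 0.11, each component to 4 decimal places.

Heun on (x_1,x_2): k1 = f(t_n, state_n); k2 = f(t_n + h, state_n + h·k1); state_{n+1} = state_n + (h/2)·(k1 + k2).
0.000000: (0.320000, 0.730000)
  k1 = (-0.244874, -0.233600)
  predictor → (0.293064, 0.704304)
  k2 = (-0.232743, -0.206406)
  → (0.293731, 0.705800)
(x_1(0.11), x_2(0.11)) ≈ (0.2937, 0.7058)

0.2937, 0.7058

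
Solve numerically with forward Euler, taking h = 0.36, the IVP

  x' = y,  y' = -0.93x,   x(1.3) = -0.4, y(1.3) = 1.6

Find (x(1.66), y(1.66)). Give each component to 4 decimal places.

Euler on (x,y): x_{n+1} = x_n + h·x', y_{n+1} = y_n + h·y'.
1.300000: (-0.400000, 1.600000); f=(1.600000, 0.372000) → (0.176000, 1.733920)
(x(1.66), y(1.66)) ≈ (0.1760, 1.7339)

0.1760, 1.7339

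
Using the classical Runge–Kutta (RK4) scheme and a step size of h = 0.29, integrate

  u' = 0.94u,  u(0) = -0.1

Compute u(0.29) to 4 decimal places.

RK4: k1 = f(x_n, u_n); k2 = f(x_n + h/2, u_n + (h/2)·k1); k3 = f(x_n + h/2, u_n + (h/2)·k2); k4 = f(x_n + h, u_n + h·k3); u_{n+1} = u_n + (h/6)·(k1 + 2k2 + 2k3 + k4).
x=0.000000, u=-0.100000:
  k1 = f(0.000000, -0.100000) = -0.094000
  k2 = f(0.145000, -0.113630) = -0.106812
  k3 = f(0.145000, -0.115488) = -0.108559
  k4 = f(0.290000, -0.131482) = -0.123593
  u ← -0.100000 + (0.29/6)·(k1 + 2k2 + 2k3 + k4) = -0.131336
u(0.29) ≈ -0.1313

-0.1313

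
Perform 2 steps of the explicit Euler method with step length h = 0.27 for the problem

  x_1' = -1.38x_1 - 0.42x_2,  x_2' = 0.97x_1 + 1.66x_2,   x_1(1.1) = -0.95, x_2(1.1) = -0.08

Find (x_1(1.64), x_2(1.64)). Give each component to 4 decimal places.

-0.3269, -0.6818

Euler on (x_1,x_2): x_1_{n+1} = x_1_n + h·x_1', x_2_{n+1} = x_2_n + h·x_2'.
1.100000: (-0.950000, -0.080000); f=(1.344600, -1.054300) → (-0.586958, -0.364661)
1.370000: (-0.586958, -0.364661); f=(0.963160, -1.174687) → (-0.326905, -0.681826)
(x_1(1.64), x_2(1.64)) ≈ (-0.3269, -0.6818)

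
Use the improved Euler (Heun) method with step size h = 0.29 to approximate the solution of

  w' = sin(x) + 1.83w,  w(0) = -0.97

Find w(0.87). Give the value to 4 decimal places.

Heun: k1 = f(x_n, w_n); k2 = f(x_n + h, w_n + h·k1); w_{n+1} = w_n + (h/2)·(k1 + k2).
x=0.000000, w=-0.970000:
  k1 = f(0.000000, -0.970000) = -1.775100
  k2 = f(0.290000, -1.484779) = -2.431193
  w ← -0.970000 + (0.29/2)·(-1.775100 + (-2.431193)) = -1.579913
x=0.290000, w=-1.579913:
  k1 = f(0.290000, -1.579913) = -2.605288
  k2 = f(0.580000, -2.335446) = -3.725842
  w ← -1.579913 + (0.29/2)·(-2.605288 + (-3.725842)) = -2.497926
x=0.580000, w=-2.497926:
  k1 = f(0.580000, -2.497926) = -4.023181
  k2 = f(0.870000, -3.664649) = -5.941979
  w ← -2.497926 + (0.29/2)·(-4.023181 + (-5.941979)) = -3.942875
w(0.87) ≈ -3.9429

-3.9429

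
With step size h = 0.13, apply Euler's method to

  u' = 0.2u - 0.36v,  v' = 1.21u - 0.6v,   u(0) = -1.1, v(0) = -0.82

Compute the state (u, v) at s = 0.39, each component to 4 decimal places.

Euler on (u,v): u_{n+1} = u_n + h·u', v_{n+1} = v_n + h·v'.
0.000000: (-1.100000, -0.820000); f=(0.075200, -0.839000) → (-1.090224, -0.929070)
0.130000: (-1.090224, -0.929070); f=(0.116420, -0.761729) → (-1.075089, -1.028095)
0.260000: (-1.075089, -1.028095); f=(0.155096, -0.684001) → (-1.054927, -1.117015)
(u(0.39), v(0.39)) ≈ (-1.0549, -1.1170)

-1.0549, -1.1170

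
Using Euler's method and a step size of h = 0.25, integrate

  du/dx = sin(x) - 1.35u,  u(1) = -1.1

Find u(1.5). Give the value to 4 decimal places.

Euler: u_{n+1} = u_n + h·f(x_n, u_n).
x=1.000000, u=-1.100000: f=2.326471 → u ← -1.100000 + 0.25·2.326471 = -0.518382
x=1.250000, u=-0.518382: f=1.648801 → u ← -0.518382 + 0.25·1.648801 = -0.106182
u(1.5) ≈ -0.1062

-0.1062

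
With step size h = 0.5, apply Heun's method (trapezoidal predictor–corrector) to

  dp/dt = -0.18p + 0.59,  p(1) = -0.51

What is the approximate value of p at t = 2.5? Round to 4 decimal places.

0.3851

Heun: k1 = f(t_n, p_n); k2 = f(t_n + h, p_n + h·k1); p_{n+1} = p_n + (h/2)·(k1 + k2).
t=1.000000, p=-0.510000:
  k1 = f(1.000000, -0.510000) = 0.681800
  k2 = f(1.500000, -0.169100) = 0.620438
  p ← -0.510000 + (0.5/2)·(0.681800 + 0.620438) = -0.184441
t=1.500000, p=-0.184441:
  k1 = f(1.500000, -0.184441) = 0.623199
  k2 = f(2.000000, 0.127159) = 0.567111
  p ← -0.184441 + (0.5/2)·(0.623199 + 0.567111) = 0.113137
t=2.000000, p=0.113137:
  k1 = f(2.000000, 0.113137) = 0.569635
  k2 = f(2.500000, 0.397955) = 0.518368
  p ← 0.113137 + (0.5/2)·(0.569635 + 0.518368) = 0.385138
p(2.5) ≈ 0.3851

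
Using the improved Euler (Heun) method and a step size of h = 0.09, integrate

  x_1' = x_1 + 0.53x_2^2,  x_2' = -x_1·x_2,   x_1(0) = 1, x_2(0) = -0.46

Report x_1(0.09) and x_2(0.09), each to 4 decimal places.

1.1037, -0.4186

Heun on (x_1,x_2): k1 = f(t_n, state_n); k2 = f(t_n + h, state_n + h·k1); state_{n+1} = state_n + (h/2)·(k1 + k2).
0.000000: (1.000000, -0.460000)
  k1 = (1.112148, 0.460000)
  predictor → (1.100093, -0.418600)
  k2 = (1.192963, 0.460499)
  → (1.103730, -0.418578)
(x_1(0.09), x_2(0.09)) ≈ (1.1037, -0.4186)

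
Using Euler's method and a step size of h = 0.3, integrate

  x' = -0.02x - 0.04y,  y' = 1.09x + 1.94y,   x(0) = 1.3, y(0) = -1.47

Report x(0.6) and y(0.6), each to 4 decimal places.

Euler on (x,y): x_{n+1} = x_n + h·x', y_{n+1} = y_n + h·y'.
0.000000: (1.300000, -1.470000); f=(0.032800, -1.434800) → (1.309840, -1.900440)
0.300000: (1.309840, -1.900440); f=(0.049821, -2.259128) → (1.324786, -2.578178)
(x(0.6), y(0.6)) ≈ (1.3248, -2.5782)

1.3248, -2.5782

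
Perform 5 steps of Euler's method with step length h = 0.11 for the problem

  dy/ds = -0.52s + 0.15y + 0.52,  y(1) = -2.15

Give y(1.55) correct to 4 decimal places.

-2.3973

Euler: y_{n+1} = y_n + h·f(s_n, y_n).
s=1.000000, y=-2.150000: f=-0.322500 → y ← -2.150000 + 0.11·(-0.322500) = -2.185475
s=1.110000, y=-2.185475: f=-0.385021 → y ← -2.185475 + 0.11·(-0.385021) = -2.227827
s=1.220000, y=-2.227827: f=-0.448574 → y ← -2.227827 + 0.11·(-0.448574) = -2.277170
s=1.330000, y=-2.277170: f=-0.513176 → y ← -2.277170 + 0.11·(-0.513176) = -2.333620
s=1.440000, y=-2.333620: f=-0.578843 → y ← -2.333620 + 0.11·(-0.578843) = -2.397293
y(1.55) ≈ -2.3973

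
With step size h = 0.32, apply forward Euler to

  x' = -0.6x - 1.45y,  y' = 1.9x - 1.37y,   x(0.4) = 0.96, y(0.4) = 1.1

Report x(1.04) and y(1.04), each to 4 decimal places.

Euler on (x,y): x_{n+1} = x_n + h·x', y_{n+1} = y_n + h·y'.
0.400000: (0.960000, 1.100000); f=(-2.171000, 0.317000) → (0.265280, 1.201440)
0.720000: (0.265280, 1.201440); f=(-1.901256, -1.141941) → (-0.343122, 0.836019)
(x(1.04), y(1.04)) ≈ (-0.3431, 0.8360)

-0.3431, 0.8360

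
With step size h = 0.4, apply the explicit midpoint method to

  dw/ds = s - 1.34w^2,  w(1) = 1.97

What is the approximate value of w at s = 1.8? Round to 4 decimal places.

Midpoint: k1 = f(s_n, w_n); k2 = f(s_n + h/2, w_n + (h/2)·k1); w_{n+1} = w_n + h·k2.
s=1.000000, w=1.970000:
  k1 = f(1.000000, 1.970000) = -4.200406
  k2 = f(1.200000, 1.129919) = -0.510800
  w ← 1.970000 + 0.4·(-0.510800) = 1.765680
s=1.400000, w=1.765680:
  k1 = f(1.400000, 1.765680) = -2.777618
  k2 = f(1.600000, 1.210156) = -0.362401
  w ← 1.765680 + 0.4·(-0.362401) = 1.620720
w(1.8) ≈ 1.6207

1.6207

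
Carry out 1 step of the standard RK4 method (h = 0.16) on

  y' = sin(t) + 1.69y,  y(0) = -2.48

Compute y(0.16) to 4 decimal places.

-3.2360

RK4: k1 = f(t_n, y_n); k2 = f(t_n + h/2, y_n + (h/2)·k1); k3 = f(t_n + h/2, y_n + (h/2)·k2); k4 = f(t_n + h, y_n + h·k3); y_{n+1} = y_n + (h/6)·(k1 + 2k2 + 2k3 + k4).
t=0.000000, y=-2.480000:
  k1 = f(0.000000, -2.480000) = -4.191200
  k2 = f(0.080000, -2.815296) = -4.677936
  k3 = f(0.080000, -2.854235) = -4.743742
  k4 = f(0.160000, -3.238999) = -5.314590
  y ← -2.480000 + (0.16/6)·(k1 + 2k2 + 2k3 + k4) = -3.235977
y(0.16) ≈ -3.2360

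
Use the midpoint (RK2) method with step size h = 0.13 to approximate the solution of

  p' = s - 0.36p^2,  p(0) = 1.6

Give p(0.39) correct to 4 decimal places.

Midpoint: k1 = f(s_n, p_n); k2 = f(s_n + h/2, p_n + (h/2)·k1); p_{n+1} = p_n + h·k2.
s=0.000000, p=1.600000:
  k1 = f(0.000000, 1.600000) = -0.921600
  k2 = f(0.065000, 1.540096) = -0.788882
  p ← 1.600000 + 0.13·(-0.788882) = 1.497445
s=0.130000, p=1.497445:
  k1 = f(0.130000, 1.497445) = -0.677243
  k2 = f(0.195000, 1.453424) = -0.565479
  p ← 1.497445 + 0.13·(-0.565479) = 1.423933
s=0.260000, p=1.423933:
  k1 = f(0.260000, 1.423933) = -0.469931
  k2 = f(0.325000, 1.393387) = -0.373950
  p ← 1.423933 + 0.13·(-0.373950) = 1.375319
p(0.39) ≈ 1.3753

1.3753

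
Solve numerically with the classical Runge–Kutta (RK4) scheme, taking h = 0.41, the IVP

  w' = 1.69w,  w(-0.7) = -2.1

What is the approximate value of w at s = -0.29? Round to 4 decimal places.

RK4: k1 = f(s_n, w_n); k2 = f(s_n + h/2, w_n + (h/2)·k1); k3 = f(s_n + h/2, w_n + (h/2)·k2); k4 = f(s_n + h, w_n + h·k3); w_{n+1} = w_n + (h/6)·(k1 + 2k2 + 2k3 + k4).
s=-0.700000, w=-2.100000:
  k1 = f(-0.700000, -2.100000) = -3.549000
  k2 = f(-0.495000, -2.827545) = -4.778551
  k3 = f(-0.495000, -3.079603) = -5.204529
  k4 = f(-0.290000, -4.233857) = -7.155218
  w ← -2.100000 + (0.41/6)·(k1 + 2k2 + 2k3 + k4) = -4.195809
w(-0.29) ≈ -4.1958

-4.1958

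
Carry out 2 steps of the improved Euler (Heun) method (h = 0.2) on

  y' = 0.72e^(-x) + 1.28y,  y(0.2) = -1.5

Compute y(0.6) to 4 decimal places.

Heun: k1 = f(x_n, y_n); k2 = f(x_n + h, y_n + h·k1); y_{n+1} = y_n + (h/2)·(k1 + k2).
x=0.200000, y=-1.500000:
  k1 = f(0.200000, -1.500000) = -1.330514
  k2 = f(0.400000, -1.766103) = -1.777981
  y ← -1.500000 + (0.2/2)·(-1.330514 + (-1.777981)) = -1.810849
x=0.400000, y=-1.810849:
  k1 = f(0.400000, -1.810849) = -1.835257
  k2 = f(0.600000, -2.177901) = -2.392569
  y ← -1.810849 + (0.2/2)·(-1.835257 + (-2.392569)) = -2.233632
y(0.6) ≈ -2.2336

-2.2336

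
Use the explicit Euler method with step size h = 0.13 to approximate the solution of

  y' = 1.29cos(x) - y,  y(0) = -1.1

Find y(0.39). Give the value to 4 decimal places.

-0.2907

Euler: y_{n+1} = y_n + h·f(x_n, y_n).
x=0.000000, y=-1.100000: f=2.390000 → y ← -1.100000 + 0.13·2.390000 = -0.789300
x=0.130000, y=-0.789300: f=2.068415 → y ← -0.789300 + 0.13·2.068415 = -0.520406
x=0.260000, y=-0.520406: f=1.767049 → y ← -0.520406 + 0.13·1.767049 = -0.290690
y(0.39) ≈ -0.2907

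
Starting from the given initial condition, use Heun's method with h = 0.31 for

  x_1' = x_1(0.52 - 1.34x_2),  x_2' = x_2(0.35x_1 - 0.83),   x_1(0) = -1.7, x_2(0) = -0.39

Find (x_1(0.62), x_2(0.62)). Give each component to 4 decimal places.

-2.8604, -0.1515

Heun on (x_1,x_2): k1 = f(s_n, state_n); k2 = f(s_n + h, state_n + h·k1); state_{n+1} = state_n + (h/2)·(k1 + k2).
0.000000: (-1.700000, -0.390000)
  k1 = (-1.772420, 0.555750)
  predictor → (-2.249450, -0.217718)
  k2 = (-1.825972, 0.352116)
  → (-2.257751, -0.249281)
0.310000: (-2.257751, -0.249281)
  k1 = (-1.928201, 0.403888)
  predictor → (-2.855493, -0.124076)
  k2 = (-1.959614, 0.226987)
  → (-2.860362, -0.151495)
(x_1(0.62), x_2(0.62)) ≈ (-2.8604, -0.1515)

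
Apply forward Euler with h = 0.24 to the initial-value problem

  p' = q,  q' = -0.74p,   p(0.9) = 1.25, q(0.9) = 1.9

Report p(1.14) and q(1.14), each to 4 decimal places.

Euler on (p,q): p_{n+1} = p_n + h·p', q_{n+1} = q_n + h·q'.
0.900000: (1.250000, 1.900000); f=(1.900000, -0.925000) → (1.706000, 1.678000)
(p(1.14), q(1.14)) ≈ (1.7060, 1.6780)

1.7060, 1.6780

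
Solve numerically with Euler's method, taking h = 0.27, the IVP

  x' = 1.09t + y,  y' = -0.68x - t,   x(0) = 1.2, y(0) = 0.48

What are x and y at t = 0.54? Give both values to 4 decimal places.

Euler on (x,y): x_{n+1} = x_n + h·x', y_{n+1} = y_n + h·y'.
0.000000: (1.200000, 0.480000); f=(0.480000, -0.816000) → (1.329600, 0.259680)
0.270000: (1.329600, 0.259680); f=(0.553980, -1.174128) → (1.479175, -0.057335)
(x(0.54), y(0.54)) ≈ (1.4792, -0.0573)

1.4792, -0.0573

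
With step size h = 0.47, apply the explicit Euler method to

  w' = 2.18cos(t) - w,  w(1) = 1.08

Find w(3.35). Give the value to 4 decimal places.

-1.3935

Euler: w_{n+1} = w_n + h·f(t_n, w_n).
t=1.000000, w=1.080000: f=0.097859 → w ← 1.080000 + 0.47·0.097859 = 1.125994
t=1.470000, w=1.125994: f=-0.906630 → w ← 1.125994 + 0.47·(-0.906630) = 0.699878
t=1.940000, w=0.699878: f=-1.486581 → w ← 0.699878 + 0.47·(-1.486581) = 0.001185
t=2.410000, w=0.001185: f=-1.623348 → w ← 0.001185 + 0.47·(-1.623348) = -0.761789
t=2.880000, w=-0.761789: f=-1.344046 → w ← -0.761789 + 0.47·(-1.344046) = -1.393490
w(3.35) ≈ -1.3935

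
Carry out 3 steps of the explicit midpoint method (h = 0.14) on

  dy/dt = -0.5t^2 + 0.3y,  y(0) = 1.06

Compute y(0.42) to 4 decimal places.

1.1900

Midpoint: k1 = f(t_n, y_n); k2 = f(t_n + h/2, y_n + (h/2)·k1); y_{n+1} = y_n + h·k2.
t=0.000000, y=1.060000:
  k1 = f(0.000000, 1.060000) = 0.318000
  k2 = f(0.070000, 1.082260) = 0.322228
  y ← 1.060000 + 0.14·0.322228 = 1.105112
t=0.140000, y=1.105112:
  k1 = f(0.140000, 1.105112) = 0.321734
  k2 = f(0.210000, 1.127633) = 0.316240
  y ← 1.105112 + 0.14·0.316240 = 1.149386
t=0.280000, y=1.149386:
  k1 = f(0.280000, 1.149386) = 0.305616
  k2 = f(0.350000, 1.170779) = 0.289984
  y ← 1.149386 + 0.14·0.289984 = 1.189983
y(0.42) ≈ 1.1900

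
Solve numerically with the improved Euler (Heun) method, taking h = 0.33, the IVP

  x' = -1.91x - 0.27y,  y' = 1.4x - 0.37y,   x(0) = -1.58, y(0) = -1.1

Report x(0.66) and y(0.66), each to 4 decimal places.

-0.3624, -1.4482

Heun on (x,y): k1 = f(s_n, state_n); k2 = f(s_n + h, state_n + h·k1); state_{n+1} = state_n + (h/2)·(k1 + k2).
0.000000: (-1.580000, -1.100000)
  k1 = (3.314800, -1.805000)
  predictor → (-0.486116, -1.695650)
  k2 = (1.386307, -0.053172)
  → (-0.804317, -1.406598)
0.330000: (-0.804317, -1.406598)
  k1 = (1.916028, -0.605603)
  predictor → (-0.172028, -1.606447)
  k2 = (0.762315, 0.353546)
  → (-0.362391, -1.448188)
(x(0.66), y(0.66)) ≈ (-0.3624, -1.4482)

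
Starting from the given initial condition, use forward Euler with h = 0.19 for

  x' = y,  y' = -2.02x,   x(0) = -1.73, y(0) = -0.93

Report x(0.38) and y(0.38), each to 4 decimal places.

-1.9572, 0.4658

Euler on (x,y): x_{n+1} = x_n + h·x', y_{n+1} = y_n + h·y'.
0.000000: (-1.730000, -0.930000); f=(-0.930000, 3.494600) → (-1.906700, -0.266026)
0.190000: (-1.906700, -0.266026); f=(-0.266026, 3.851534) → (-1.957245, 0.465765)
(x(0.38), y(0.38)) ≈ (-1.9572, 0.4658)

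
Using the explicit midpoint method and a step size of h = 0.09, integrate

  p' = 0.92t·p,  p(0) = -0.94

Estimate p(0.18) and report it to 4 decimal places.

Midpoint: k1 = f(t_n, p_n); k2 = f(t_n + h/2, p_n + (h/2)·k1); p_{n+1} = p_n + h·k2.
t=0.000000, p=-0.940000:
  k1 = f(0.000000, -0.940000) = 0.000000
  k2 = f(0.045000, -0.940000) = -0.038916
  p ← -0.940000 + 0.09·(-0.038916) = -0.943502
t=0.090000, p=-0.943502:
  k1 = f(0.090000, -0.943502) = -0.078122
  k2 = f(0.135000, -0.947018) = -0.117620
  p ← -0.943502 + 0.09·(-0.117620) = -0.954088
p(0.18) ≈ -0.9541

-0.9541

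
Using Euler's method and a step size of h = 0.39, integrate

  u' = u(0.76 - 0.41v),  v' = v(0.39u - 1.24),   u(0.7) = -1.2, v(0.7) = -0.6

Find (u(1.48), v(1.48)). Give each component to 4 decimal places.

Euler on (u,v): u_{n+1} = u_n + h·u', v_{n+1} = v_n + h·v'.
0.700000: (-1.200000, -0.600000); f=(-1.207200, 1.024800) → (-1.670808, -0.200328)
1.090000: (-1.670808, -0.200328); f=(-1.407045, 0.378943) → (-2.219556, -0.052540)
(u(1.48), v(1.48)) ≈ (-2.2196, -0.0525)

-2.2196, -0.0525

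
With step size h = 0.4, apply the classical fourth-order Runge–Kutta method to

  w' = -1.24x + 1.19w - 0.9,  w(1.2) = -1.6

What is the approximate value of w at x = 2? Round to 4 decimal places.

RK4: k1 = f(x_n, w_n); k2 = f(x_n + h/2, w_n + (h/2)·k1); k3 = f(x_n + h/2, w_n + (h/2)·k2); k4 = f(x_n + h, w_n + h·k3); w_{n+1} = w_n + (h/6)·(k1 + 2k2 + 2k3 + k4).
x=1.200000, w=-1.600000:
  k1 = f(1.200000, -1.600000) = -4.292000
  k2 = f(1.400000, -2.458400) = -5.561496
  k3 = f(1.400000, -2.712299) = -5.863636
  k4 = f(1.600000, -3.945454) = -7.579091
  w ← -1.600000 + (0.4/6)·(k1 + 2k2 + 2k3 + k4) = -3.914757
x=1.600000, w=-3.914757:
  k1 = f(1.600000, -3.914757) = -7.542561
  k2 = f(1.800000, -5.423269) = -9.585690
  k3 = f(1.800000, -5.831895) = -10.071955
  k4 = f(2.000000, -7.943539) = -12.832811
  w ← -3.914757 + (0.4/6)·(k1 + 2k2 + 2k3 + k4) = -7.894135
w(2) ≈ -7.8941

-7.8941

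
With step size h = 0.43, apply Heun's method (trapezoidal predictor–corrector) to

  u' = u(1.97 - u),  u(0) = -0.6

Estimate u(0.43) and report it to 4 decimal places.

Heun: k1 = f(x_n, u_n); k2 = f(x_n + h, u_n + h·k1); u_{n+1} = u_n + (h/2)·(k1 + k2).
x=0.000000, u=-0.600000:
  k1 = f(0.000000, -0.600000) = -1.542000
  k2 = f(0.430000, -1.263060) = -4.083549
  u ← -0.600000 + (0.43/2)·(-1.542000 + (-4.083549)) = -1.809493
u(0.43) ≈ -1.8095

-1.8095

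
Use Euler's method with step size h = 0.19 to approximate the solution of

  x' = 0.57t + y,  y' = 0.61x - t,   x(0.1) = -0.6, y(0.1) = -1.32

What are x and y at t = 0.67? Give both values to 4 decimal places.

-1.3208, -1.7769

Euler on (x,y): x_{n+1} = x_n + h·x', y_{n+1} = y_n + h·y'.
0.100000: (-0.600000, -1.320000); f=(-1.263000, -0.466000) → (-0.839970, -1.408540)
0.290000: (-0.839970, -1.408540); f=(-1.243240, -0.802382) → (-1.076186, -1.560993)
0.480000: (-1.076186, -1.560993); f=(-1.287393, -1.136473) → (-1.320790, -1.776922)
(x(0.67), y(0.67)) ≈ (-1.3208, -1.7769)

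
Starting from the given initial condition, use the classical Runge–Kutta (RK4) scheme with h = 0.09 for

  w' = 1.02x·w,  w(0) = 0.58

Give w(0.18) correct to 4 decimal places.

RK4: k1 = f(x_n, w_n); k2 = f(x_n + h/2, w_n + (h/2)·k1); k3 = f(x_n + h/2, w_n + (h/2)·k2); k4 = f(x_n + h, w_n + h·k3); w_{n+1} = w_n + (h/6)·(k1 + 2k2 + 2k3 + k4).
x=0.000000, w=0.580000:
  k1 = f(0.000000, 0.580000) = 0.000000
  k2 = f(0.045000, 0.580000) = 0.026622
  k3 = f(0.045000, 0.581198) = 0.026677
  k4 = f(0.090000, 0.582401) = 0.053464
  w ← 0.580000 + (0.09/6)·(k1 + 2k2 + 2k3 + k4) = 0.582401
x=0.090000, w=0.582401:
  k1 = f(0.090000, 0.582401) = 0.053464
  k2 = f(0.135000, 0.584807) = 0.080528
  k3 = f(0.135000, 0.586025) = 0.080696
  k4 = f(0.180000, 0.589664) = 0.108262
  w ← 0.582401 + (0.09/6)·(k1 + 2k2 + 2k3 + k4) = 0.589664
w(0.18) ≈ 0.5897

0.5897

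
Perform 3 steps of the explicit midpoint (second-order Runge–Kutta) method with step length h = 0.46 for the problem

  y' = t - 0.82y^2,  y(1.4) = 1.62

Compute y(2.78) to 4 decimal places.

1.7710

Midpoint: k1 = f(t_n, y_n); k2 = f(t_n + h/2, y_n + (h/2)·k1); y_{n+1} = y_n + h·k2.
t=1.400000, y=1.620000:
  k1 = f(1.400000, 1.620000) = -0.752008
  k2 = f(1.630000, 1.447038) = -0.087014
  y ← 1.620000 + 0.46·(-0.087014) = 1.579974
t=1.860000, y=1.579974:
  k1 = f(1.860000, 1.579974) = -0.186980
  k2 = f(2.090000, 1.536968) = 0.152937
  y ← 1.579974 + 0.46·0.152937 = 1.650325
t=2.320000, y=1.650325:
  k1 = f(2.320000, 1.650325) = 0.086671
  k2 = f(2.550000, 1.670259) = 0.262392
  y ← 1.650325 + 0.46·0.262392 = 1.771025
y(2.78) ≈ 1.7710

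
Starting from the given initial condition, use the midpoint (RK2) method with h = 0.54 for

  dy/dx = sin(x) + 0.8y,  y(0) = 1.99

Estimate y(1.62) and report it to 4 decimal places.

Midpoint: k1 = f(x_n, y_n); k2 = f(x_n + h/2, y_n + (h/2)·k1); y_{n+1} = y_n + h·k2.
x=0.000000, y=1.990000:
  k1 = f(0.000000, 1.990000) = 1.592000
  k2 = f(0.270000, 2.419840) = 2.202603
  y ← 1.990000 + 0.54·2.202603 = 3.179406
x=0.540000, y=3.179406:
  k1 = f(0.540000, 3.179406) = 3.057661
  k2 = f(0.810000, 4.004974) = 3.928267
  y ← 3.179406 + 0.54·3.928267 = 5.300670
x=1.080000, y=5.300670:
  k1 = f(1.080000, 5.300670) = 5.122494
  k2 = f(1.350000, 6.683743) = 6.322718
  y ← 5.300670 + 0.54·6.322718 = 8.714937
y(1.62) ≈ 8.7149

8.7149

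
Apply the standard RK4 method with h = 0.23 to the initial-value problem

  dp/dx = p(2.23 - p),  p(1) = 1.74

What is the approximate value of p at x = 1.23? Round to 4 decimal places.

1.9082

RK4: k1 = f(x_n, p_n); k2 = f(x_n + h/2, p_n + (h/2)·k1); k3 = f(x_n + h/2, p_n + (h/2)·k2); k4 = f(x_n + h, p_n + h·k3); p_{n+1} = p_n + (h/6)·(k1 + 2k2 + 2k3 + k4).
x=1.000000, p=1.740000:
  k1 = f(1.000000, 1.740000) = 0.852600
  k2 = f(1.115000, 1.838049) = 0.720425
  k3 = f(1.115000, 1.822849) = 0.742175
  k4 = f(1.230000, 1.910700) = 0.610086
  p ← 1.740000 + (0.23/6)·(k1 + 2k2 + 2k3 + k4) = 1.908202
p(1.23) ≈ 1.9082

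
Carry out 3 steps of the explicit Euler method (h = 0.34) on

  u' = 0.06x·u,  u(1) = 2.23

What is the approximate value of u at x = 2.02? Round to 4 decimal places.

2.4178

Euler: u_{n+1} = u_n + h·f(x_n, u_n).
x=1.000000, u=2.230000: f=0.133800 → u ← 2.230000 + 0.34·0.133800 = 2.275492
x=1.340000, u=2.275492: f=0.182950 → u ← 2.275492 + 0.34·0.182950 = 2.337695
x=1.680000, u=2.337695: f=0.235640 → u ← 2.337695 + 0.34·0.235640 = 2.417812
u(2.02) ≈ 2.4178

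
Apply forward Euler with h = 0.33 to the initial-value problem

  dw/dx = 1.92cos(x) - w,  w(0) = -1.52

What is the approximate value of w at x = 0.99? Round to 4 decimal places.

Euler: w_{n+1} = w_n + h·f(x_n, w_n).
x=0.000000, w=-1.520000: f=3.440000 → w ← -1.520000 + 0.33·3.440000 = -0.384800
x=0.330000, w=-0.384800: f=2.201201 → w ← -0.384800 + 0.33·2.201201 = 0.341596
x=0.660000, w=0.341596: f=1.175189 → w ← 0.341596 + 0.33·1.175189 = 0.729409
w(0.99) ≈ 0.7294

0.7294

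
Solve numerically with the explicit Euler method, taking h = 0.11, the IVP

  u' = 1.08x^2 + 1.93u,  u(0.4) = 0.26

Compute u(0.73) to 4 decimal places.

Euler: u_{n+1} = u_n + h·f(x_n, u_n).
x=0.400000, u=0.260000: f=0.674600 → u ← 0.260000 + 0.11·0.674600 = 0.334206
x=0.510000, u=0.334206: f=0.925926 → u ← 0.334206 + 0.11·0.925926 = 0.436058
x=0.620000, u=0.436058: f=1.256744 → u ← 0.436058 + 0.11·1.256744 = 0.574300
u(0.73) ≈ 0.5743

0.5743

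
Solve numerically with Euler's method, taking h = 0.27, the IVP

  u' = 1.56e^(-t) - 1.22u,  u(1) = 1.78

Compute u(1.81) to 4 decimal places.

Euler: u_{n+1} = u_n + h·f(t_n, u_n).
t=1.000000, u=1.780000: f=-1.597708 → u ← 1.780000 + 0.27·(-1.597708) = 1.348619
t=1.270000, u=1.348619: f=-1.207218 → u ← 1.348619 + 0.27·(-1.207218) = 1.022670
t=1.540000, u=1.022670: f=-0.913223 → u ← 1.022670 + 0.27·(-0.913223) = 0.776100
u(1.81) ≈ 0.7761

0.7761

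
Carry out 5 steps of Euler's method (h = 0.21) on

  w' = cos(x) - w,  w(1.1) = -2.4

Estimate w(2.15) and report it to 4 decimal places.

Euler: w_{n+1} = w_n + h·f(x_n, w_n).
x=1.100000, w=-2.400000: f=2.853596 → w ← -2.400000 + 0.21·2.853596 = -1.800745
x=1.310000, w=-1.800745: f=2.058595 → w ← -1.800745 + 0.21·2.058595 = -1.368440
x=1.520000, w=-1.368440: f=1.419214 → w ← -1.368440 + 0.21·1.419214 = -1.070405
x=1.730000, w=-1.070405: f=0.911873 → w ← -1.070405 + 0.21·0.911873 = -0.878912
x=1.940000, w=-0.878912: f=0.518039 → w ← -0.878912 + 0.21·0.518039 = -0.770123
w(2.15) ≈ -0.7701

-0.7701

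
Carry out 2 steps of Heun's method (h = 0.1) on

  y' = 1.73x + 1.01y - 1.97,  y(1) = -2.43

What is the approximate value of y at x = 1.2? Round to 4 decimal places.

-2.9897

Heun: k1 = f(x_n, y_n); k2 = f(x_n + h, y_n + h·k1); y_{n+1} = y_n + (h/2)·(k1 + k2).
x=1.000000, y=-2.430000:
  k1 = f(1.000000, -2.430000) = -2.694300
  k2 = f(1.100000, -2.699430) = -2.793424
  y ← -2.430000 + (0.1/2)·(-2.694300 + (-2.793424)) = -2.704386
x=1.100000, y=-2.704386:
  k1 = f(1.100000, -2.704386) = -2.798430
  k2 = f(1.200000, -2.984229) = -2.908072
  y ← -2.704386 + (0.1/2)·(-2.798430 + (-2.908072)) = -2.989711
y(1.2) ≈ -2.9897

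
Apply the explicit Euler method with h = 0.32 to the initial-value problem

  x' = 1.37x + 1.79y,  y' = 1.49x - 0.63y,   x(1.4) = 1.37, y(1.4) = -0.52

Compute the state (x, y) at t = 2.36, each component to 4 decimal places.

4.2228, 2.0008

Euler on (x,y): x_{n+1} = x_n + h·x', y_{n+1} = y_n + h·y'.
1.400000: (1.370000, -0.520000); f=(0.946100, 2.368900) → (1.672752, 0.238048)
1.720000: (1.672752, 0.238048); f=(2.717776, 2.342430) → (2.542440, 0.987626)
2.040000: (2.542440, 0.987626); f=(5.250993, 3.166032) → (4.222758, 2.000756)
(x(2.36), y(2.36)) ≈ (4.2228, 2.0008)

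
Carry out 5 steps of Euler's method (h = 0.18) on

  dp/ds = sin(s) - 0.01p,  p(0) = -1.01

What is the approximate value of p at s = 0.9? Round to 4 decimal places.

Euler: p_{n+1} = p_n + h·f(s_n, p_n).
s=0.000000, p=-1.010000: f=0.010100 → p ← -1.010000 + 0.18·0.010100 = -1.008182
s=0.180000, p=-1.008182: f=0.189111 → p ← -1.008182 + 0.18·0.189111 = -0.974142
s=0.360000, p=-0.974142: f=0.362016 → p ← -0.974142 + 0.18·0.362016 = -0.908979
s=0.540000, p=-0.908979: f=0.523226 → p ← -0.908979 + 0.18·0.523226 = -0.814798
s=0.720000, p=-0.814798: f=0.667533 → p ← -0.814798 + 0.18·0.667533 = -0.694643
p(0.9) ≈ -0.6946

-0.6946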